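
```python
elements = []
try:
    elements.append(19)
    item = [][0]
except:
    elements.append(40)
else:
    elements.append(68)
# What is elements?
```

Step-by-step execution trace:
1. try: `elements.append(19)` → elements = [19].
2. `item = [][0]` raises IndexError.
3. bare `except` matches → `elements.append(40)` → elements = [19, 40].
4. `else` is skipped (an exception was raised).
Result: [19, 40]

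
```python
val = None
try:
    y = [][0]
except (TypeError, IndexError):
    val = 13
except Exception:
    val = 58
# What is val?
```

Step-by-step execution trace:
1. `y = [][0]` raises IndexError.
2. `except (TypeError, IndexError)` matches (IndexError is in the tuple) → val = 13.
3. `except Exception` is not reached.
Result: 13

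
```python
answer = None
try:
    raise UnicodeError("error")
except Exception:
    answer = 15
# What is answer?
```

Step-by-step execution trace:
1. `raise UnicodeError(...)` raises UnicodeError.
2. `except Exception` matches (UnicodeError is a subclass of Exception) → answer = 15.
Result: 15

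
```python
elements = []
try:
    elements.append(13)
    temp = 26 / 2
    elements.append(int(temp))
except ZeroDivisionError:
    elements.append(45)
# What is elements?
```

Step-by-step execution trace:
1. try: `elements.append(13)` → elements = [13].
2. `temp = 26 / 2` → temp = 13.0. No exception raised.
3. `elements.append(int(temp))` → elements = [13, 13].
4. `except ZeroDivisionError` is skipped (no exception was raised).
Result: [13, 13]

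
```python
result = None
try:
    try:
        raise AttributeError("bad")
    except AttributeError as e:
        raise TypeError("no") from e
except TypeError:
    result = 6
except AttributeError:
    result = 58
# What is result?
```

Step-by-step execution trace:
1. Inner try raises AttributeError; inner `except AttributeError as e` catches it.
2. `raise TypeError(...) from e` raises TypeError (AttributeError is attached as __cause__, but only TypeError is active).
3. Outer `except TypeError` matches → result = 6.
4. `except AttributeError` is not reached.
Result: 6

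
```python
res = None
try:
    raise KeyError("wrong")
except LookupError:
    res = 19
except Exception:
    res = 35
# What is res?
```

Step-by-step execution trace:
1. `raise KeyError(...)` raises KeyError.
2. `except LookupError` matches (KeyError is a subclass of LookupError) → res = 19.
3. `except Exception` is not reached.
Result: 19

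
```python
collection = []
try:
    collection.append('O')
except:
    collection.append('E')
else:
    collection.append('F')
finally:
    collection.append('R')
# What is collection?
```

Step-by-step execution trace:
1. try: `collection.append('O')` → collection = ['O']. No exception raised.
2. `except` is skipped.
3. `else` runs: `collection.append('F')` → collection = ['O', 'F'].
4. `finally` always runs: `collection.append('R')` → collection = ['O', 'F', 'R'].
Result: ['O', 'F', 'R']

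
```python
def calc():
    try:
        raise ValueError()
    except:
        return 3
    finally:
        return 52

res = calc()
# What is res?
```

Step-by-step execution trace:
1. `calc()` enters try: `raise ValueError()` raises ValueError.
2. bare `except` matches → `return 3` sets pending return value 3.
3. Before returning, `finally: return 52` runs and overrides the pending return.
4. calc() returns 52 → res = 52.
Result: 52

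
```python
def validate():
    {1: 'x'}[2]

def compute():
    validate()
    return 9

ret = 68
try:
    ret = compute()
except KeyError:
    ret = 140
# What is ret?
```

Step-by-step execution trace:
1. ret starts at 68.
2. try: `compute()` calls `validate()`.
3. `validate()` evaluates `{1: 'x'}[2]`, which raises KeyError; it propagates through compute (uncaught).
4. `return 9` in compute is not reached; the assignment to ret does not complete.
5. `except KeyError` matches → ret = 140.
Result: 140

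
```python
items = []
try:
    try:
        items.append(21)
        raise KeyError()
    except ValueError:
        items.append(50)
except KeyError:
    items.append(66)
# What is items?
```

Step-by-step execution trace:
1. Inner try: `items.append(21)` → items = [21].
2. `raise KeyError()` raises KeyError.
3. Inner `except ValueError` does not match KeyError; exception propagates to outer try.
4. Outer `except KeyError` matches → `items.append(66)` → items = [21, 66].
Result: [21, 66]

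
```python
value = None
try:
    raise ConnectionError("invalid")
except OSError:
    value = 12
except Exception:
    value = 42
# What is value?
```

Step-by-step execution trace:
1. `raise ConnectionError(...)` raises ConnectionError.
2. `except OSError` matches (ConnectionError is a subclass of OSError) → value = 12.
3. `except Exception` is not reached.
Result: 12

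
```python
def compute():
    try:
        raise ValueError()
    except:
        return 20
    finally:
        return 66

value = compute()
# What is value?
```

Step-by-step execution trace:
1. `compute()` enters try: `raise ValueError()` raises ValueError.
2. bare `except` matches → `return 20` sets pending return value 20.
3. Before returning, `finally: return 66` runs and overrides the pending return.
4. compute() returns 66 → value = 66.
Result: 66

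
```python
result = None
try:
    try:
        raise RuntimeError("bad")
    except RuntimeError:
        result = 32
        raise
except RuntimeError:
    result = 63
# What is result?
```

Step-by-step execution trace:
1. Inner try: `raise RuntimeError("bad")` raises RuntimeError.
2. Inner `except RuntimeError` matches → result = 32.
3. bare `raise` re-raises the same RuntimeError.
4. Outer `except RuntimeError` matches → result = 63.
Result: 63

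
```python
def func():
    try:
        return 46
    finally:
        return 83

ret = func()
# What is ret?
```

Step-by-step execution trace:
1. `func()` enters try: `return 46` sets pending return value 46.
2. Before returning, `finally: return 83` runs and overrides the pending return.
3. func() returns 83 → ret = 83.
Result: 83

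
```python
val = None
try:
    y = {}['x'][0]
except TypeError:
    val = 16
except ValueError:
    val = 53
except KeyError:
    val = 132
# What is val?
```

Step-by-step execution trace:
1. `y = {}['x'][0]` raises KeyError.
2. `except TypeError` does not match KeyError; skipped.
3. `except ValueError` does not match KeyError; skipped.
4. `except KeyError` matches → val = 132.
Result: 132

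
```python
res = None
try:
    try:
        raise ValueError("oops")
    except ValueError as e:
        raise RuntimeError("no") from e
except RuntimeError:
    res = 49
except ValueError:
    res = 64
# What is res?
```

Step-by-step execution trace:
1. Inner try raises ValueError; inner `except ValueError as e` catches it.
2. `raise RuntimeError(...) from e` raises RuntimeError (ValueError is attached as __cause__, but only RuntimeError is active).
3. Outer `except RuntimeError` matches → res = 49.
4. `except ValueError` is not reached.
Result: 49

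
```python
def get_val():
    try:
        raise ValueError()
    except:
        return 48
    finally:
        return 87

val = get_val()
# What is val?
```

Step-by-step execution trace:
1. `get_val()` enters try: `raise ValueError()` raises ValueError.
2. bare `except` matches → `return 48` sets pending return value 48.
3. Before returning, `finally: return 87` runs and overrides the pending return.
4. get_val() returns 87 → val = 87.
Result: 87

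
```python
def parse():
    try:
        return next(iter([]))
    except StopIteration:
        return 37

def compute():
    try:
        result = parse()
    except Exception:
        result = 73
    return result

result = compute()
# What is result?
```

Step-by-step execution trace:
1. `compute()` calls `parse()`.
2. In parse: `next(iter([]))` raises StopIteration; `except StopIteration` catches it → returns 37.
3. In compute: `result = parse()` → result = 37. No exception reaches compute.
4. `except Exception` is skipped; compute returns 37.
5. result = 37.
Result: 37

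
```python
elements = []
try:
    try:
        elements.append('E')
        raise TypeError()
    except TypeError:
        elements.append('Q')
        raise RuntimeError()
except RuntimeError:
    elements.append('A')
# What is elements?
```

Step-by-step execution trace:
1. Inner try: `elements.append('E')` → elements = ['E'].
2. `raise TypeError()` raises TypeError.
3. Inner `except TypeError` matches → `elements.append('Q')` → elements = ['E', 'Q'].
4. `raise RuntimeError()` raises RuntimeError; propagates to outer try.
5. Outer `except RuntimeError` matches → `elements.append('A')` → elements = ['E', 'Q', 'A'].
Result: ['E', 'Q', 'A']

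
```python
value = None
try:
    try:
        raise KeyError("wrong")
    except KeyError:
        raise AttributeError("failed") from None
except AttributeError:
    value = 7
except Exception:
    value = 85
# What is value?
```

Step-by-step execution trace:
1. Inner try raises KeyError; inner `except KeyError` catches it.
2. `raise AttributeError(...) from None` raises AttributeError (from None suppresses __context__, but the active exception is still AttributeError).
3. Outer `except AttributeError` matches → value = 7.
4. `except Exception` is not reached.
Result: 7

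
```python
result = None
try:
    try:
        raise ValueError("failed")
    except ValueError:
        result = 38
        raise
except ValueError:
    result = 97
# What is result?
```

Step-by-step execution trace:
1. Inner try: `raise ValueError("failed")` raises ValueError.
2. Inner `except ValueError` matches → result = 38.
3. bare `raise` re-raises the same ValueError.
4. Outer `except ValueError` matches → result = 97.
Result: 97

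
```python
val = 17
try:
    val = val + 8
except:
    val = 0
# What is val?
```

Step-by-step execution trace:
1. val starts at 17.
2. try: `val = val + 8` → val = 25. No exception raised.
3. `except` is skipped.
Result: 25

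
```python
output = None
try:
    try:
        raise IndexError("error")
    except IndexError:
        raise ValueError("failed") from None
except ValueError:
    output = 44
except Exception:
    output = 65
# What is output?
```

Step-by-step execution trace:
1. Inner try raises IndexError; inner `except IndexError` catches it.
2. `raise ValueError(...) from None` raises ValueError (from None suppresses __context__, but the active exception is still ValueError).
3. Outer `except ValueError` matches → output = 44.
4. `except Exception` is not reached.
Result: 44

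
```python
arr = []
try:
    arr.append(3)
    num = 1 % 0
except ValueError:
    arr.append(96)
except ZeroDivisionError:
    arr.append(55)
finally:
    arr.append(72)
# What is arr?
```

Step-by-step execution trace:
1. try: `arr.append(3)` → arr = [3].
2. `num = 1 % 0` raises ZeroDivisionError.
3. `except ValueError` does not match ZeroDivisionError; skipped.
4. `except ZeroDivisionError` matches → `arr.append(55)` → arr = [3, 55].
5. finally always runs: `arr.append(72)` → arr = [3, 55, 72].
Result: [3, 55, 72]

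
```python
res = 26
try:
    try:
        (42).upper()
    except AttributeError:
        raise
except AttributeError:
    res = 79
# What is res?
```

Step-by-step execution trace:
1. Inner try: `(42).upper()` raises AttributeError.
2. Inner `except AttributeError` matches; bare `raise` re-raises the same AttributeError.
3. Outer `except AttributeError` matches → res = 79.
Result: 79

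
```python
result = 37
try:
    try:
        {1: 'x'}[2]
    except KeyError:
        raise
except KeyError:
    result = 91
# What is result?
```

Step-by-step execution trace:
1. Inner try: `{1: 'x'}[2]` raises KeyError.
2. Inner `except KeyError` matches; bare `raise` re-raises the same KeyError.
3. Outer `except KeyError` matches → result = 91.
Result: 91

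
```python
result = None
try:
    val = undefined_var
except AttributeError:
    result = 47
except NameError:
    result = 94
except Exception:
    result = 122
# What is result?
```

Step-by-step execution trace:
1. `val = undefined_var` raises NameError.
2. `except AttributeError` does not match NameError; skipped.
3. `except NameError` matches → result = 94.
4. Remaining except clauses are skipped.
Result: 94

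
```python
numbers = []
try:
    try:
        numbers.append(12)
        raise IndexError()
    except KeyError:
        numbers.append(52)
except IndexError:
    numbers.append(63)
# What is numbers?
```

Step-by-step execution trace:
1. Inner try: `numbers.append(12)` → numbers = [12].
2. `raise IndexError()` raises IndexError.
3. Inner `except KeyError` does not match IndexError; exception propagates to outer try.
4. Outer `except IndexError` matches → `numbers.append(63)` → numbers = [12, 63].
Result: [12, 63]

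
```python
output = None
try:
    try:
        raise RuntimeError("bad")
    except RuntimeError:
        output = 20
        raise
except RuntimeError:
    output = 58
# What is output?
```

Step-by-step execution trace:
1. Inner try: `raise RuntimeError("bad")` raises RuntimeError.
2. Inner `except RuntimeError` matches → output = 20.
3. bare `raise` re-raises the same RuntimeError.
4. Outer `except RuntimeError` matches → output = 58.
Result: 58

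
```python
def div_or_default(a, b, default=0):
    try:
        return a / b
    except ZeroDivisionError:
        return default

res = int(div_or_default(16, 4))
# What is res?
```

Step-by-step execution trace:
1. `div_or_default(16, 4)` enters try: `return 16 / 4` → returns 4.0. No exception raised.
2. `except ZeroDivisionError` is skipped.
3. `int(4.0)` → 4 → res = 4.
Result: 4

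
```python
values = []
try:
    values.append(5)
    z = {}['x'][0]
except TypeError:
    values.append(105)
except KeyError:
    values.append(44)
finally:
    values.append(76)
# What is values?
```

Step-by-step execution trace:
1. try: `values.append(5)` → values = [5].
2. `z = {}['x'][0]` raises KeyError.
3. `except TypeError` does not match KeyError; skipped.
4. `except KeyError` matches → `values.append(44)` → values = [5, 44].
5. finally always runs: `values.append(76)` → values = [5, 44, 76].
Result: [5, 44, 76]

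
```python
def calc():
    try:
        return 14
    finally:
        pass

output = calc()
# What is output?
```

Step-by-step execution trace:
1. `calc()` enters try: `return 14` sets pending return value 14.
2. Before returning, `finally: pass` runs (no effect).
3. calc() returns 14 → output = 14.
Result: 14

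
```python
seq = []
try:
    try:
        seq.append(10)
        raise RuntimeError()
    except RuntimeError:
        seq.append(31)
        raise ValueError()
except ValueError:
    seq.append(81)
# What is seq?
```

Step-by-step execution trace:
1. Inner try: `seq.append(10)` → seq = [10].
2. `raise RuntimeError()` raises RuntimeError.
3. Inner `except RuntimeError` matches → `seq.append(31)` → seq = [10, 31].
4. `raise ValueError()` raises ValueError; propagates to outer try.
5. Outer `except ValueError` matches → `seq.append(81)` → seq = [10, 31, 81].
Result: [10, 31, 81]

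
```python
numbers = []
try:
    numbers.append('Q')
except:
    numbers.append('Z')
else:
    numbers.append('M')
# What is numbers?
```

Step-by-step execution trace:
1. try: `numbers.append('Q')` → numbers = ['Q']. No exception raised.
2. `except` is skipped.
3. `else` runs (try completed without exception): `numbers.append('M')` → numbers = ['Q', 'M'].
Result: ['Q', 'M']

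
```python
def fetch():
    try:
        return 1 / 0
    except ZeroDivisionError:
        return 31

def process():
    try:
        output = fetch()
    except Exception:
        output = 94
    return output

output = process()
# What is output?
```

Step-by-step execution trace:
1. `process()` calls `fetch()`.
2. In fetch: `1 / 0` raises ZeroDivisionError; `except ZeroDivisionError` catches it → returns 31.
3. In process: `output = fetch()` → output = 31. No exception reaches process.
4. `except Exception` is skipped; process returns 31.
5. output = 31.
Result: 31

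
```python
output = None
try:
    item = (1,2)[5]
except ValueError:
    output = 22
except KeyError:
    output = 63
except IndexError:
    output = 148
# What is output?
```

Step-by-step execution trace:
1. `item = (1,2)[5]` raises IndexError.
2. `except ValueError` does not match IndexError; skipped.
3. `except KeyError` does not match IndexError; skipped.
4. `except IndexError` matches → output = 148.
Result: 148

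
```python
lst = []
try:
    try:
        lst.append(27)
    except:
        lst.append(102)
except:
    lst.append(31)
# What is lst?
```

Step-by-step execution trace:
1. Inner try: `lst.append(27)` → lst = [27]. No exception raised.
2. Inner `except` is skipped.
3. Inner try completes normally; outer `except` is skipped.
Result: [27]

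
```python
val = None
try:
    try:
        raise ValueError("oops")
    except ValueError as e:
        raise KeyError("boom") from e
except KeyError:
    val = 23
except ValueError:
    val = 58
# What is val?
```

Step-by-step execution trace:
1. Inner try raises ValueError; inner `except ValueError as e` catches it.
2. `raise KeyError(...) from e` raises KeyError (ValueError is attached as __cause__, but only KeyError is active).
3. Outer `except KeyError` matches → val = 23.
4. `except ValueError` is not reached.
Result: 23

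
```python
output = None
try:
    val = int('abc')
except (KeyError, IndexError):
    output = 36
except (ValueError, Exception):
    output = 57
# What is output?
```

Step-by-step execution trace:
1. `val = int('abc')` raises ValueError.
2. `except (KeyError, IndexError)` does not match ValueError; skipped.
3. `except (ValueError, Exception)` matches (ValueError is in the tuple) → output = 57.
Result: 57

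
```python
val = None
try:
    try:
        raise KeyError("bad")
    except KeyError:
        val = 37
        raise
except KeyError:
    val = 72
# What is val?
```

Step-by-step execution trace:
1. Inner try: `raise KeyError("bad")` raises KeyError.
2. Inner `except KeyError` matches → val = 37.
3. bare `raise` re-raises the same KeyError.
4. Outer `except KeyError` matches → val = 72.
Result: 72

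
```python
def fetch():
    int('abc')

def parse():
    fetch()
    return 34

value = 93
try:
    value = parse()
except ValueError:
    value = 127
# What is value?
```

Step-by-step execution trace:
1. value starts at 93.
2. try: `parse()` calls `fetch()`.
3. `fetch()` evaluates `int('abc')`, which raises ValueError; it propagates through parse (uncaught).
4. `return 34` in parse is not reached; the assignment to value does not complete.
5. `except ValueError` matches → value = 127.
Result: 127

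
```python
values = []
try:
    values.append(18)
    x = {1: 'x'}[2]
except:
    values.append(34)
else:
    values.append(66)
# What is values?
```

Step-by-step execution trace:
1. try: `values.append(18)` → values = [18].
2. `x = {1: 'x'}[2]` raises KeyError.
3. bare `except` matches → `values.append(34)` → values = [18, 34].
4. `else` is skipped (an exception was raised).
Result: [18, 34]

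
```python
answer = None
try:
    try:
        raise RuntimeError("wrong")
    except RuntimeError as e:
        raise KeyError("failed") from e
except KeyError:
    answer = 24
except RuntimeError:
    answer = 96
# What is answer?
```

Step-by-step execution trace:
1. Inner try raises RuntimeError; inner `except RuntimeError as e` catches it.
2. `raise KeyError(...) from e` raises KeyError (RuntimeError is attached as __cause__, but only KeyError is active).
3. Outer `except KeyError` matches → answer = 24.
4. `except RuntimeError` is not reached.
Result: 24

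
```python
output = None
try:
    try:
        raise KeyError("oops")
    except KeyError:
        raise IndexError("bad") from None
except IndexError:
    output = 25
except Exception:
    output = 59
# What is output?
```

Step-by-step execution trace:
1. Inner try raises KeyError; inner `except KeyError` catches it.
2. `raise IndexError(...) from None` raises IndexError (from None suppresses __context__, but the active exception is still IndexError).
3. Outer `except IndexError` matches → output = 25.
4. `except Exception` is not reached.
Result: 25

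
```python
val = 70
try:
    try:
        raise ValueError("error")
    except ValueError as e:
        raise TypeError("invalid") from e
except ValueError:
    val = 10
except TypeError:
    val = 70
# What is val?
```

Step-by-step execution trace:
1. Inner try raises ValueError; inner `except ValueError as e` catches it.
2. `raise TypeError(...) from e` raises TypeError (ValueError is attached as __cause__, but only TypeError is active).
3. Outer `except ValueError` does not match TypeError; skipped.
4. Outer `except TypeError` matches → val = 70.
Result: 70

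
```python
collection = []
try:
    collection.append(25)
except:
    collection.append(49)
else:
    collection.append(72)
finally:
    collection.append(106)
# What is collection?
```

Step-by-step execution trace:
1. try: `collection.append(25)` → collection = [25]. No exception raised.
2. `except` is skipped.
3. `else` runs: `collection.append(72)` → collection = [25, 72].
4. `finally` always runs: `collection.append(106)` → collection = [25, 72, 106].
Result: [25, 72, 106]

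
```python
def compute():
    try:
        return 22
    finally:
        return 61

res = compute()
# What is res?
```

Step-by-step execution trace:
1. `compute()` enters try: `return 22` sets pending return value 22.
2. Before returning, `finally: return 61` runs and overrides the pending return.
3. compute() returns 61 → res = 61.
Result: 61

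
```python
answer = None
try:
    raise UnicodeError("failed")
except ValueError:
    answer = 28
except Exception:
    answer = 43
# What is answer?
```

Step-by-step execution trace:
1. `raise UnicodeError(...)` raises UnicodeError.
2. `except ValueError` matches (UnicodeError is a subclass of ValueError) → answer = 28.
3. `except Exception` is not reached.
Result: 28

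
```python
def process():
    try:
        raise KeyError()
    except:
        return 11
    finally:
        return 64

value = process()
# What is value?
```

Step-by-step execution trace:
1. `process()` enters try: `raise KeyError()` raises KeyError.
2. bare `except` matches → `return 11` sets pending return value 11.
3. Before returning, `finally: return 64` runs and overrides the pending return.
4. process() returns 64 → value = 64.
Result: 64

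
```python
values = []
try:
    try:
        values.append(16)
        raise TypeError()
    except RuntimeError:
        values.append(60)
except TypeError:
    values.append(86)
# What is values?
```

Step-by-step execution trace:
1. Inner try: `values.append(16)` → values = [16].
2. `raise TypeError()` raises TypeError.
3. Inner `except RuntimeError` does not match TypeError; exception propagates to outer try.
4. Outer `except TypeError` matches → `values.append(86)` → values = [16, 86].
Result: [16, 86]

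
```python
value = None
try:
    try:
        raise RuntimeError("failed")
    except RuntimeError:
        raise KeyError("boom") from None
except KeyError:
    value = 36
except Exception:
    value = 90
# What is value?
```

Step-by-step execution trace:
1. Inner try raises RuntimeError; inner `except RuntimeError` catches it.
2. `raise KeyError(...) from None` raises KeyError (from None suppresses __context__, but the active exception is still KeyError).
3. Outer `except KeyError` matches → value = 36.
4. `except Exception` is not reached.
Result: 36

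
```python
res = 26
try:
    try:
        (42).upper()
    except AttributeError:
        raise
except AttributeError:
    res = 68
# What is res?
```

Step-by-step execution trace:
1. Inner try: `(42).upper()` raises AttributeError.
2. Inner `except AttributeError` matches; bare `raise` re-raises the same AttributeError.
3. Outer `except AttributeError` matches → res = 68.
Result: 68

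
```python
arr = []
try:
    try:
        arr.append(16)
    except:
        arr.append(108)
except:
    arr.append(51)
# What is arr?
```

Step-by-step execution trace:
1. Inner try: `arr.append(16)` → arr = [16]. No exception raised.
2. Inner `except` is skipped.
3. Inner try completes normally; outer `except` is skipped.
Result: [16]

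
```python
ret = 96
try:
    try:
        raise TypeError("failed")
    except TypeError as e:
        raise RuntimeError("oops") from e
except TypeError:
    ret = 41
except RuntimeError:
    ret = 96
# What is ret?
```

Step-by-step execution trace:
1. Inner try raises TypeError; inner `except TypeError as e` catches it.
2. `raise RuntimeError(...) from e` raises RuntimeError (TypeError is attached as __cause__, but only RuntimeError is active).
3. Outer `except TypeError` does not match RuntimeError; skipped.
4. Outer `except RuntimeError` matches → ret = 96.
Result: 96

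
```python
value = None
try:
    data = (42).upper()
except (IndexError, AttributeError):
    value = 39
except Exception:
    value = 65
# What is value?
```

Step-by-step execution trace:
1. `data = (42).upper()` raises AttributeError.
2. `except (IndexError, AttributeError)` matches (AttributeError is in the tuple) → value = 39.
3. `except Exception` is not reached.
Result: 39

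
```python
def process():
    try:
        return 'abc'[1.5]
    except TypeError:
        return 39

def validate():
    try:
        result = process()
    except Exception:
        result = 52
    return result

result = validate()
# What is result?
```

Step-by-step execution trace:
1. `validate()` calls `process()`.
2. In process: `'abc'[1.5]` raises TypeError; `except TypeError` catches it → returns 39.
3. In validate: `result = process()` → result = 39. No exception reaches validate.
4. `except Exception` is skipped; validate returns 39.
5. result = 39.
Result: 39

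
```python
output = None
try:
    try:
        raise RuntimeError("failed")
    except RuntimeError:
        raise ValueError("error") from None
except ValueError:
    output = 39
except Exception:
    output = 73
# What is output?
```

Step-by-step execution trace:
1. Inner try raises RuntimeError; inner `except RuntimeError` catches it.
2. `raise ValueError(...) from None` raises ValueError (from None suppresses __context__, but the active exception is still ValueError).
3. Outer `except ValueError` matches → output = 39.
4. `except Exception` is not reached.
Result: 39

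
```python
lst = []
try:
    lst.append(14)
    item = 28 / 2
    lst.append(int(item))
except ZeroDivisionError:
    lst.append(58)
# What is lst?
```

Step-by-step execution trace:
1. try: `lst.append(14)` → lst = [14].
2. `item = 28 / 2` → item = 14.0. No exception raised.
3. `lst.append(int(item))` → lst = [14, 14].
4. `except ZeroDivisionError` is skipped (no exception was raised).
Result: [14, 14]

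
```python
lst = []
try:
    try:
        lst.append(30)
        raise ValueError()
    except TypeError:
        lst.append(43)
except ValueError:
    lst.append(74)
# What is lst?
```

Step-by-step execution trace:
1. Inner try: `lst.append(30)` → lst = [30].
2. `raise ValueError()` raises ValueError.
3. Inner `except TypeError` does not match ValueError; exception propagates to outer try.
4. Outer `except ValueError` matches → `lst.append(74)` → lst = [30, 74].
Result: [30, 74]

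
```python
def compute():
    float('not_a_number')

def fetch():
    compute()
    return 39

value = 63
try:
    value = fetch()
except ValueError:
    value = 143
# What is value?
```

Step-by-step execution trace:
1. value starts at 63.
2. try: `fetch()` calls `compute()`.
3. `compute()` evaluates `float('not_a_number')`, which raises ValueError; it propagates through fetch (uncaught).
4. `return 39` in fetch is not reached; the assignment to value does not complete.
5. `except ValueError` matches → value = 143.
Result: 143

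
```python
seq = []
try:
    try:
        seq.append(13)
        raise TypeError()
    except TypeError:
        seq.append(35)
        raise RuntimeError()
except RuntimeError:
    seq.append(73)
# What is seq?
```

Step-by-step execution trace:
1. Inner try: `seq.append(13)` → seq = [13].
2. `raise TypeError()` raises TypeError.
3. Inner `except TypeError` matches → `seq.append(35)` → seq = [13, 35].
4. `raise RuntimeError()` raises RuntimeError; propagates to outer try.
5. Outer `except RuntimeError` matches → `seq.append(73)` → seq = [13, 35, 73].
Result: [13, 35, 73]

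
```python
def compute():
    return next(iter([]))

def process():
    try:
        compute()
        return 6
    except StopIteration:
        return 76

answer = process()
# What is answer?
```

Step-by-step execution trace:
1. `process()` calls `compute()`.
2. `compute()` evaluates `next(iter([]))`, which raises StopIteration; it propagates to the caller.
3. `return 6` is not reached.
4. `except StopIteration` in process matches → returns 76.
5. answer = 76.
Result: 76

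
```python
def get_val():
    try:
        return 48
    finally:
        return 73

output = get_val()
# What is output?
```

Step-by-step execution trace:
1. `get_val()` enters try: `return 48` sets pending return value 48.
2. Before returning, `finally: return 73` runs and overrides the pending return.
3. get_val() returns 73 → output = 73.
Result: 73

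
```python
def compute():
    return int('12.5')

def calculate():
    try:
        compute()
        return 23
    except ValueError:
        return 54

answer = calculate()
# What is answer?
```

Step-by-step execution trace:
1. `calculate()` calls `compute()`.
2. `compute()` evaluates `int('12.5')`, which raises ValueError; it propagates to the caller.
3. `return 23` is not reached.
4. `except ValueError` in calculate matches → returns 54.
5. answer = 54.
Result: 54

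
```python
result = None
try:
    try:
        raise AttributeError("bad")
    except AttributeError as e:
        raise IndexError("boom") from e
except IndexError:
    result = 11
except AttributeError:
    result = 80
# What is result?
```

Step-by-step execution trace:
1. Inner try raises AttributeError; inner `except AttributeError as e` catches it.
2. `raise IndexError(...) from e` raises IndexError (AttributeError is attached as __cause__, but only IndexError is active).
3. Outer `except IndexError` matches → result = 11.
4. `except AttributeError` is not reached.
Result: 11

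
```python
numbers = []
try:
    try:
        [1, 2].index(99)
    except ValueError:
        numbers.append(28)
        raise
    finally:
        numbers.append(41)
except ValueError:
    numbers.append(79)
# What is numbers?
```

Step-by-step execution trace:
1. Inner try: `[1, 2].index(99)` raises ValueError.
2. Inner `except ValueError` matches → `numbers.append(28)` → numbers = [28].
3. bare `raise` re-raises ValueError.
4. Inner `finally` runs during unwinding: `numbers.append(41)` → numbers = [28, 41].
5. Outer `except ValueError` matches → `numbers.append(79)` → numbers = [28, 41, 79].
Result: [28, 41, 79]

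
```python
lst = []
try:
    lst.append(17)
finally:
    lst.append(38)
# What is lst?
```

Step-by-step execution trace:
1. try: `lst.append(17)` → lst = [17].
2. The try body completes without raising.
3. finally always runs: `lst.append(38)` → lst = [17, 38].
Result: [17, 38]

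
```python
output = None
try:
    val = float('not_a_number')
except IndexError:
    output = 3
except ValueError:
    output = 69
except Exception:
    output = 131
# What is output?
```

Step-by-step execution trace:
1. `val = float('not_a_number')` raises ValueError.
2. `except IndexError` does not match ValueError; skipped.
3. `except ValueError` matches → output = 69.
4. Remaining except clauses are skipped.
Result: 69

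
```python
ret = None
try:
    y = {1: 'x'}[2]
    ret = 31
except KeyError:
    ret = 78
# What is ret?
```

Step-by-step execution trace:
1. `y = {1: 'x'}[2]` raises KeyError.
2. `ret = 31` is not reached.
3. `except KeyError` matches → ret = 78.
Result: 78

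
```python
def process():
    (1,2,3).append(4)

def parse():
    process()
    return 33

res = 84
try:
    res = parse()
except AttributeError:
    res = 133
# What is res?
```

Step-by-step execution trace:
1. res starts at 84.
2. try: `parse()` calls `process()`.
3. `process()` evaluates `(1,2,3).append(4)`, which raises AttributeError; it propagates through parse (uncaught).
4. `return 33` in parse is not reached; the assignment to res does not complete.
5. `except AttributeError` matches → res = 133.
Result: 133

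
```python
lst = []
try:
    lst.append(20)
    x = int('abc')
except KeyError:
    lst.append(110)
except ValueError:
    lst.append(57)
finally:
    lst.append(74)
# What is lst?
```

Step-by-step execution trace:
1. try: `lst.append(20)` → lst = [20].
2. `x = int('abc')` raises ValueError.
3. `except KeyError` does not match ValueError; skipped.
4. `except ValueError` matches → `lst.append(57)` → lst = [20, 57].
5. finally always runs: `lst.append(74)` → lst = [20, 57, 74].
Result: [20, 57, 74]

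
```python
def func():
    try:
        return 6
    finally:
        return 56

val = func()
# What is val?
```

Step-by-step execution trace:
1. `func()` enters try: `return 6` sets pending return value 6.
2. Before returning, `finally: return 56` runs and overrides the pending return.
3. func() returns 56 → val = 56.
Result: 56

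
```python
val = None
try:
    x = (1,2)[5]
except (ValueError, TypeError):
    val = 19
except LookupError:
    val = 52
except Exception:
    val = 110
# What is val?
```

Step-by-step execution trace:
1. `x = (1,2)[5]` raises IndexError.
2. `except (ValueError, TypeError)` does not match IndexError; skipped.
3. `except LookupError` matches (IndexError is a subclass of LookupError) → val = 52.
4. `except Exception` is not reached.
Result: 52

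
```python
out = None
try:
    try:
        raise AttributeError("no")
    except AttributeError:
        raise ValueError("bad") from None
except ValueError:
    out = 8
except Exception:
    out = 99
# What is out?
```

Step-by-step execution trace:
1. Inner try raises AttributeError; inner `except AttributeError` catches it.
2. `raise ValueError(...) from None` raises ValueError (from None suppresses __context__, but the active exception is still ValueError).
3. Outer `except ValueError` matches → out = 8.
4. `except Exception` is not reached.
Result: 8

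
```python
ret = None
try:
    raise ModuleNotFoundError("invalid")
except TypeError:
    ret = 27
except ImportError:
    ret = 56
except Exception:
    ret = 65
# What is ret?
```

Step-by-step execution trace:
1. `raise ModuleNotFoundError(...)` raises ModuleNotFoundError.
2. `except TypeError` does not match (ModuleNotFoundError is not a subclass of TypeError); skipped.
3. `except ImportError` matches (ModuleNotFoundError is a subclass of ImportError) → ret = 56.
4. `except Exception` is not reached.
Result: 56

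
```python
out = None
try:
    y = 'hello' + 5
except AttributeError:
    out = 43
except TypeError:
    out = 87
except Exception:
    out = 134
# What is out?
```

Step-by-step execution trace:
1. `y = 'hello' + 5` raises TypeError.
2. `except AttributeError` does not match TypeError; skipped.
3. `except TypeError` matches → out = 87.
4. Remaining except clauses are skipped.
Result: 87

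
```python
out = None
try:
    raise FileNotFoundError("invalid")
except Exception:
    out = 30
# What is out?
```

Step-by-step execution trace:
1. `raise FileNotFoundError(...)` raises FileNotFoundError.
2. `except Exception` matches (FileNotFoundError is a subclass of Exception) → out = 30.
Result: 30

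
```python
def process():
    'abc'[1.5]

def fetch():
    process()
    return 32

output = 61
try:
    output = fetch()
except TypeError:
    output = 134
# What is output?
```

Step-by-step execution trace:
1. output starts at 61.
2. try: `fetch()` calls `process()`.
3. `process()` evaluates `'abc'[1.5]`, which raises TypeError; it propagates through fetch (uncaught).
4. `return 32` in fetch is not reached; the assignment to output does not complete.
5. `except TypeError` matches → output = 134.
Result: 134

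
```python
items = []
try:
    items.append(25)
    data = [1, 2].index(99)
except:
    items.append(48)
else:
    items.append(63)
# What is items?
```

Step-by-step execution trace:
1. try: `items.append(25)` → items = [25].
2. `data = [1, 2].index(99)` raises ValueError.
3. bare `except` matches → `items.append(48)` → items = [25, 48].
4. `else` is skipped (an exception was raised).
Result: [25, 48]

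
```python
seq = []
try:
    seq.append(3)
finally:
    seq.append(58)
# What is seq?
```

Step-by-step execution trace:
1. try: `seq.append(3)` → seq = [3].
2. The try body completes without raising.
3. finally always runs: `seq.append(58)` → seq = [3, 58].
Result: [3, 58]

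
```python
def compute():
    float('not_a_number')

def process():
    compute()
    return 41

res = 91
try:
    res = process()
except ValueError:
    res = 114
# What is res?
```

Step-by-step execution trace:
1. res starts at 91.
2. try: `process()` calls `compute()`.
3. `compute()` evaluates `float('not_a_number')`, which raises ValueError; it propagates through process (uncaught).
4. `return 41` in process is not reached; the assignment to res does not complete.
5. `except ValueError` matches → res = 114.
Result: 114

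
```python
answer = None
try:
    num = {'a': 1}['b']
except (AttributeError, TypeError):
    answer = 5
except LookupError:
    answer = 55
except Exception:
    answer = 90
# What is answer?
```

Step-by-step execution trace:
1. `num = {'a': 1}['b']` raises KeyError.
2. `except (AttributeError, TypeError)` does not match KeyError; skipped.
3. `except LookupError` matches (KeyError is a subclass of LookupError) → answer = 55.
4. `except Exception` is not reached.
Result: 55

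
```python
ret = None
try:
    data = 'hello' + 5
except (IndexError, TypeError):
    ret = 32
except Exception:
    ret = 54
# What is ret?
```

Step-by-step execution trace:
1. `data = 'hello' + 5` raises TypeError.
2. `except (IndexError, TypeError)` matches (TypeError is in the tuple) → ret = 32.
3. `except Exception` is not reached.
Result: 32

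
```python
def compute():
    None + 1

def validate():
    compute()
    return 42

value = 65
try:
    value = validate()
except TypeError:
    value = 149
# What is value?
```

Step-by-step execution trace:
1. value starts at 65.
2. try: `validate()` calls `compute()`.
3. `compute()` evaluates `None + 1`, which raises TypeError; it propagates through validate (uncaught).
4. `return 42` in validate is not reached; the assignment to value does not complete.
5. `except TypeError` matches → value = 149.
Result: 149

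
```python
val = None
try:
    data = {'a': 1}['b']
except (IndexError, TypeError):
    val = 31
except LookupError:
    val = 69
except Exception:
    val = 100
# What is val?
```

Step-by-step execution trace:
1. `data = {'a': 1}['b']` raises KeyError.
2. `except (IndexError, TypeError)` does not match KeyError; skipped.
3. `except LookupError` matches (KeyError is a subclass of LookupError) → val = 69.
4. `except Exception` is not reached.
Result: 69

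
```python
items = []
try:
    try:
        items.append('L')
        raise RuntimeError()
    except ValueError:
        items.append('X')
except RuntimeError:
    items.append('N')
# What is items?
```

Step-by-step execution trace:
1. Inner try: `items.append('L')` → items = ['L'].
2. `raise RuntimeError()` raises RuntimeError.
3. Inner `except ValueError` does not match RuntimeError; exception propagates to outer try.
4. Outer `except RuntimeError` matches → `items.append('N')` → items = ['L', 'N'].
Result: ['L', 'N']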